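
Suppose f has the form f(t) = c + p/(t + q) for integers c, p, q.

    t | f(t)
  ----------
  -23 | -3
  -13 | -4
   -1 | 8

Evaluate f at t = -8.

-6

(f(t) − c)(t + q) = p for each data point; the three points give a linear system in c and q, then p follows.
Solving: c = -2, q = 3, p = 20, so f(t) = -2 + 20/(t + 3).
Then f(-8) = -2 + 20/(-5) = -6.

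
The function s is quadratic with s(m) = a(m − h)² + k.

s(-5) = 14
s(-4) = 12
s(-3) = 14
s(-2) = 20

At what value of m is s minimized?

First differences -2, 2, 6; second difference 4 = 2a, so a = 2.
Expanding, the m-coefficient is −2ah = -4h; matching it to the data gives h = -4, and then k = 12.
So s(m) = 2(m + 4)² + 12.
Hence h = -4.

-4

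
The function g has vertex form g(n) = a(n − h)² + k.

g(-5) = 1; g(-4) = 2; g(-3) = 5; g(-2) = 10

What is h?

First differences 1, 3, 5; second difference 2 = 2a, so a = 1.
Expanding, the n-coefficient is −2ah = -2h; matching it to the data gives h = -5, and then k = 1.
So g(n) = 1(n + 5)² + 1.
Hence h = -5.

-5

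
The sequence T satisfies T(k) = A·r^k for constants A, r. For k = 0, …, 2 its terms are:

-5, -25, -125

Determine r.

Consecutive ratio: -25/(-5) = 5, and -125/(-25) = 5, so r = 5.
Then A·5^0 = -5 gives A = -5, and T(k) = -5·5^k.

5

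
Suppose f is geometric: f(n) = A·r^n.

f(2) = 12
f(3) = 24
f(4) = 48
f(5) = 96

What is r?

2

Consecutive ratio: 24/12 = 2, and 48/24 = 2, so r = 2.
Then A·2^2 = 12 gives A = 3, and f(n) = 3·2^n.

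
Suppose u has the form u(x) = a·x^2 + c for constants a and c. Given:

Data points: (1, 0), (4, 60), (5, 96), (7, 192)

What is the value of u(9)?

From u(1) = 0 and u(4) = 60: 1a + c = 0 and 16a + c = 60.
Subtracting: 15a = 60, so a = 4; then c = 0 − 4·1 = -4.
So u(x) = 4x² − 4, and u(9) = 320.

320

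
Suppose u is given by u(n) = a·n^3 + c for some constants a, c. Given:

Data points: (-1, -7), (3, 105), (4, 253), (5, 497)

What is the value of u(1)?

1

From u(-1) = -7 and u(3) = 105: -1a + c = -7 and 27a + c = 105.
Subtracting: 28a = 112, so a = 4; then c = -7 − 4·(-1) = -3.
So u(n) = 4n³ − 3, and u(1) = 1.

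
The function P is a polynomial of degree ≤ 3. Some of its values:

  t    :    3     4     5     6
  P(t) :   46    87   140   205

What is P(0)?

-5

First differences: 41, 53, 65. Second differences: 12, 12.
Level-2 differences are constant, so P has degree 2.
Fitting a degree-2 polynomial gives P(t) = 6t² - t - 5.
The constant term is P(0) = -5.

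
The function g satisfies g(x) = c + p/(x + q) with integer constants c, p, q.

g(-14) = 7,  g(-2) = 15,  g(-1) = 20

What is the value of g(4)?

(g(x) − c)(x + q) = p for each data point; the three points give a linear system in c and q, then p follows.
Solving: c = 5, q = -1, p = -30, so g(x) = 5 − 30/(x − 1).
Then g(4) = 5 − 30/3 = -5.

-5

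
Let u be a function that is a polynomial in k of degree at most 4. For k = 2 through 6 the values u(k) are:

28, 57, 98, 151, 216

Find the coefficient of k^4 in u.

Write u(k) = ak^4 + bk³ + ck² + dk + e; the 5 given values yield a linear system in the 5 coefficients.
Solving, the top 2 coefficients vanish, and u(k) = 6k² - k + 6.
The coefficient of k^4 is 0.

0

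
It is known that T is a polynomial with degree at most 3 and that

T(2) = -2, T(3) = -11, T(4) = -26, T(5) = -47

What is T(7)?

-107

First differences: -9, -15, -21. Second differences: -6, -6.
Level-2 differences are constant, so T has degree 2.
Fitting a degree-2 polynomial gives T(k) = -3k² + 6k - 2.
Then T(7) = -107.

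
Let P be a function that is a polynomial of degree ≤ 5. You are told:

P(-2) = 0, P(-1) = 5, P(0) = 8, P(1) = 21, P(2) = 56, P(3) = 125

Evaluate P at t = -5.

-147

Write P(t) = at^5 + bt^4 + ct³ + dt² + et + p; the 6 given values yield a linear system in the 6 coefficients.
Solving, the top 2 coefficients vanish, and P(t) = 2t³ + 5t² + 6t + 8.
Then P(-5) = -147.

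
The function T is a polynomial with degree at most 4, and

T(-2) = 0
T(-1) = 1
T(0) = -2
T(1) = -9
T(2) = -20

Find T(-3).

First differences: 1, -3, -7, -11. Second differences: -4, -4, -4.
Level-2 differences are constant, so T has degree 2.
Fitting a degree-2 polynomial gives T(x) = -2x² - 5x - 2.
Then T(-3) = -5.

-5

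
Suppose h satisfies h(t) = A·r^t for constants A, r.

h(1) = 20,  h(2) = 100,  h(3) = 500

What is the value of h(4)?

2500

Consecutive ratio: 100/20 = 5, and 500/100 = 5, so r = 5.
Then A·5^1 = 20 gives A = 4, and h(t) = 4·5^t.
h(4) = 4·5^4 = 2500.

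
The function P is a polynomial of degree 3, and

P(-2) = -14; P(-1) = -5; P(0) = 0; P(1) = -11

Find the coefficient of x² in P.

Write P(x) = ax³ + bx² + cx + d; the 4 given values yield a linear system in the 4 coefficients.
Solving, P(x) = -2x³ - 8x² - x.
The coefficient of x² is -8.

-8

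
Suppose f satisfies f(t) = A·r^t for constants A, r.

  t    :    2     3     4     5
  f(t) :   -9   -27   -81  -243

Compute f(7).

Consecutive ratio: -27/(-9) = 3, and -81/(-27) = 3, so r = 3.
Then A·3^2 = -9 gives A = -1, and f(t) = -1·3^t.
f(7) = -1·3^7 = -2187.

-2187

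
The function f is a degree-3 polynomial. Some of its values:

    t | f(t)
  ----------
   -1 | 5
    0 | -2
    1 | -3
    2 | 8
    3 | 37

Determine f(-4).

First differences: -7, -1, 11, 29. Second differences: 6, 12, 18. Third differences: 6, 6.
Level-3 differences are constant, so f has degree 3.
Fitting a degree-3 polynomial gives f(t) = t³ + 3t² - 5t - 2.
Then f(-4) = 2.

2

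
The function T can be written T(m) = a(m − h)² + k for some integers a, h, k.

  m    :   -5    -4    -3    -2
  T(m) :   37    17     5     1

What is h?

-2

First differences -20, -12, -4; second difference 8 = 2a, so a = 4.
Expanding, the m-coefficient is −2ah = -8h; matching it to the data gives h = -2, and then k = 1.
So T(m) = 4(m + 2)² + 1.
Hence h = -2.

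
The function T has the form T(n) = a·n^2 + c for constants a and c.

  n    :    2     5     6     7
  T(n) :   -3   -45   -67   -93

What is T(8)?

-123

From T(2) = -3 and T(5) = -45: 4a + c = -3 and 25a + c = -45.
Subtracting: 21a = -42, so a = -2; then c = -3 − (-2)·4 = 5.
So T(n) = -2n² + 5, and T(8) = -123.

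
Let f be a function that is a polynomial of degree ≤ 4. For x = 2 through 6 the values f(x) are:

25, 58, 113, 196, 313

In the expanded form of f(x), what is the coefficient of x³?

1

First differences: 33, 55, 83, 117. Second differences: 22, 28, 34. Third differences: 6, 6.
Level-3 differences are constant, so f has degree 3.
Fitting a degree-3 polynomial gives f(x) = x³ + 2x² + 4x + 1.
The coefficient of x³ is 1.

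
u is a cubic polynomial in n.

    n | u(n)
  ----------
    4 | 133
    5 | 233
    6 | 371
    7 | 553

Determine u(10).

Write u(n) = an³ + bn² + cn + d; the 4 given values yield a linear system in the 4 coefficients.
Solving, u(n) = n³ + 4n² + 3n - 7.
Then u(10) = 1423.

1423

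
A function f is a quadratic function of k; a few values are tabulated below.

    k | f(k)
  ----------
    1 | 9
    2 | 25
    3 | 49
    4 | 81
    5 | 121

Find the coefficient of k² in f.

4

Write f(k) = ak² + bk + c; the 5 given values yield a linear system in the 3 coefficients.
Solving, f(k) = 4k² + 4k + 1.
The coefficient of k² is 4.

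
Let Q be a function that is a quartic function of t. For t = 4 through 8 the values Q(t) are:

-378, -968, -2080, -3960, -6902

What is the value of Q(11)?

-25760

Write Q(t) = at^4 + bt³ + ct² + dt + e; the 5 given values yield a linear system in the 5 coefficients.
Solving, Q(t) = -2t^4 + 3t³ - 4t² + t + 2.
Then Q(11) = -25760.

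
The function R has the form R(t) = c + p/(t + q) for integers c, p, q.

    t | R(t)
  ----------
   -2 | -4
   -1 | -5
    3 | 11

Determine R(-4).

(R(t) − c)(t + q) = p for each data point; the three points give a linear system in c and q, then p follows.
Solving: c = -1, q = -2, p = 12, so R(t) = -1 + 12/(t − 2).
Then R(-4) = -1 + 12/(-6) = -3.

-3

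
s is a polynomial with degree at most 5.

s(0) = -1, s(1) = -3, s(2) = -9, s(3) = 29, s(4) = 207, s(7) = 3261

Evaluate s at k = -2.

39

Write s(k) = ak^5 + bk^4 + ck³ + dk² + ek + p; the 6 given values yield a linear system in the 6 coefficients.
Solving, the leading coefficient vanishes, and s(k) = 2k^4 - 4k³ - 4k² + 4k - 1.
Then s(-2) = 39.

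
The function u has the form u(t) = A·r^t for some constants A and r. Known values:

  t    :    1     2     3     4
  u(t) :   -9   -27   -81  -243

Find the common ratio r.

Consecutive ratio: -27/(-9) = 3, and -81/(-27) = 3, so r = 3.
Then A·3^1 = -9 gives A = -3, and u(t) = -3·3^t.

3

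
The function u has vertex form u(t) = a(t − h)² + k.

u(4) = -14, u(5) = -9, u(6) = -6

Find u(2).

First differences 5, 3; second difference -2 = 2a, so a = -1.
Expanding, the t-coefficient is −2ah = 2h; matching it to the data gives h = 7, and then k = -5.
So u(t) = -1(t − 7)² − 5.
u(2) = -1·(-5)² − 5 = -30.

-30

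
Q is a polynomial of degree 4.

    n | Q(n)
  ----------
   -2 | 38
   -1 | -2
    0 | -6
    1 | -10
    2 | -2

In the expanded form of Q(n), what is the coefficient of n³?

Write Q(n) = an^4 + bn³ + cn² + dn + e; the 5 given values yield a linear system in the 5 coefficients.
Solving, Q(n) = 2n^4 - 2n³ - 2n² - 2n - 6.
The coefficient of n³ is -2.

-2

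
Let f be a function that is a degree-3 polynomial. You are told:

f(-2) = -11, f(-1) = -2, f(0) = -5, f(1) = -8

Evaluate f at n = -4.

-113

Write f(n) = an³ + bn² + cn + d; the 4 given values yield a linear system in the 4 coefficients.
Solving, f(n) = 2n³ - 5n - 5.
Then f(-4) = -113.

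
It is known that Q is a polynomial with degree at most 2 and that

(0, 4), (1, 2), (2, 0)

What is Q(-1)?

6

First differences: -2, -2.
Level-1 differences are constant, so Q has degree 1.
Fitting a degree-1 polynomial gives Q(t) = -2t + 4.
Then Q(-1) = 6.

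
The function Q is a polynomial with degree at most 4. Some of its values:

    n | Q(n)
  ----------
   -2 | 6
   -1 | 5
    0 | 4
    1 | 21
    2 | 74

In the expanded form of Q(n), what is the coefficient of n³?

3

First differences: -1, -1, 17, 53. Second differences: 0, 18, 36. Third differences: 18, 18.
Level-3 differences are constant, so Q has degree 3.
Fitting a degree-3 polynomial gives Q(n) = 3n³ + 9n² + 5n + 4.
The coefficient of n³ is 3.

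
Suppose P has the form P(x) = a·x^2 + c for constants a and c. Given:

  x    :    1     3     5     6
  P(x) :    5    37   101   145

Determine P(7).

197

From P(1) = 5 and P(3) = 37: 1a + c = 5 and 9a + c = 37.
Subtracting: 8a = 32, so a = 4; then c = 5 − 4·1 = 1.
So P(x) = 4x² + 1, and P(7) = 197.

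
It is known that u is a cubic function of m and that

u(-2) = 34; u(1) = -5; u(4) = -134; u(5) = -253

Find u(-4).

Write u(m) = am³ + bm² + cm + d; the 4 given values yield a linear system in the 4 coefficients.
Solving, u(m) = -2m³ + m² - 6m + 2.
Then u(-4) = 170.

170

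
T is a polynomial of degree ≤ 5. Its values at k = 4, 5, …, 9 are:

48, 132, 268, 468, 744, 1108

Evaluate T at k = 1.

First differences: 84, 136, 200, 276, 364. Second differences: 52, 64, 76, 88. Third differences: 12, 12, 12.
Level-3 differences are constant, so T has degree 3.
Fitting a degree-3 polynomial gives T(k) = 2k³ - 4k² - 2k - 8.
Then T(1) = -12.

-12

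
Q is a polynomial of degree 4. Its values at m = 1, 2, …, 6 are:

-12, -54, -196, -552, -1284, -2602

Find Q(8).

-8076

First differences: -42, -142, -356, -732, -1318. Second differences: -100, -214, -376, -586. Third differences: -114, -162, -210. Fourth differences: -48, -48.
Level-4 differences are constant, so Q has degree 4.
Fitting a degree-4 polynomial gives Q(m) = -2m^4 + m³ - 6m² - m - 4.
Then Q(8) = -8076.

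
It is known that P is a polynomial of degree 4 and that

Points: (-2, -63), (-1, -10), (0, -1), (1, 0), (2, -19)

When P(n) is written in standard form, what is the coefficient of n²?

-2

Write P(n) = an^4 + bn³ + cn² + dn + e; the 5 given values yield a linear system in the 5 coefficients.
Solving, P(n) = -2n^4 + 2n³ - 2n² + 3n - 1.
The coefficient of n² is -2.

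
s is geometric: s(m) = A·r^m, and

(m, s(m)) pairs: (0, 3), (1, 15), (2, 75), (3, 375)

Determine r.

Consecutive ratio: 15/3 = 5, and 75/15 = 5, so r = 5.
Then A·5^0 = 3 gives A = 3, and s(m) = 3·5^m.

5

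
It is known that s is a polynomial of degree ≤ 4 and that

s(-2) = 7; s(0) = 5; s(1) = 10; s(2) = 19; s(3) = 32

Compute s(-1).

4

Write s(t) = at^4 + bt³ + ct² + dt + e; the 5 given values yield a linear system in the 5 coefficients.
Solving, the top 2 coefficients vanish, and s(t) = 2t² + 3t + 5.
Then s(-1) = 4.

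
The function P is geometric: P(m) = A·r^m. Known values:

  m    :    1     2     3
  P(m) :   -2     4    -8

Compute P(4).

16

Consecutive ratio: 4/(-2) = -2, and -8/4 = -2, so r = -2.
Then A·(-2)^1 = -2 gives A = 1, and P(m) = 1·(-2)^m.
P(4) = 1·(-2)^4 = 16.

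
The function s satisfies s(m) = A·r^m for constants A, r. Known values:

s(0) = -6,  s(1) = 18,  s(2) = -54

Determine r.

-3

Consecutive ratio: 18/(-6) = -3, and -54/18 = -3, so r = -3.
Then A·(-3)^0 = -6 gives A = -6, and s(m) = -6·(-3)^m.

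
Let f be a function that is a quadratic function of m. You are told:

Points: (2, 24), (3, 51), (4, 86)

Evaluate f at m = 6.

Write f(m) = am² + bm + c; the 3 given values yield a linear system in the 3 coefficients.
Solving, f(m) = 4m² + 7m - 6.
Then f(6) = 180.

180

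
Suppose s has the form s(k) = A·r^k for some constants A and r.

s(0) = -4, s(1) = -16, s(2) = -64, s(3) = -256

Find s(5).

-4096

Consecutive ratio: -16/(-4) = 4, and -64/(-16) = 4, so r = 4.
Then A·4^0 = -4 gives A = -4, and s(k) = -4·4^k.
s(5) = -4·4^5 = -4096.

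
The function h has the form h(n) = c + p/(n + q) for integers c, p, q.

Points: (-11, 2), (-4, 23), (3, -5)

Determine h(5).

-4

(h(n) − c)(n + q) = p for each data point; the three points give a linear system in c and q, then p follows.
Solving: c = -1, q = 3, p = -24, so h(n) = -1 − 24/(n + 3).
Then h(5) = -1 − 24/8 = -4.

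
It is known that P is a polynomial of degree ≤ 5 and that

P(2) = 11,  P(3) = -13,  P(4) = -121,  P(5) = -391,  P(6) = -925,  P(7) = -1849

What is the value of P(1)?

5

Write P(t) = at^5 + bt^4 + ct³ + dt² + et + p; the 6 given values yield a linear system in the 6 coefficients.
Solving, the leading coefficient vanishes, and P(t) = -t^4 + t³ + 4t² + 2t - 1.
Then P(1) = 5.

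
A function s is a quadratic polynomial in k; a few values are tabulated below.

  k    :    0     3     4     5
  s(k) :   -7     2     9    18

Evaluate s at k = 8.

57

Write s(k) = ak² + bk + c; the 4 given values yield a linear system in the 3 coefficients.
Solving, s(k) = k² - 7.
Then s(8) = 57.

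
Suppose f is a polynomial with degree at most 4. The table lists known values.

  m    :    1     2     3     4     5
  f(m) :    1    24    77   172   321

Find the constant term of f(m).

First differences: 23, 53, 95, 149. Second differences: 30, 42, 54. Third differences: 12, 12.
Level-3 differences are constant, so f has degree 3.
Fitting a degree-3 polynomial gives f(m) = 2m³ + 3m² - 4.
The constant term is f(0) = -4.

-4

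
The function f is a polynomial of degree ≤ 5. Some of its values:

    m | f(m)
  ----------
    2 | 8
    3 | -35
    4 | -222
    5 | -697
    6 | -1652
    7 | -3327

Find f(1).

First differences: -43, -187, -475, -955, -1675. Second differences: -144, -288, -480, -720. Third differences: -144, -192, -240. Fourth differences: -48, -48.
Level-4 differences are constant, so f has degree 4.
Fitting a degree-4 polynomial gives f(m) = -2m^4 + 4m³ + 2m² + m - 2.
Then f(1) = 3.

3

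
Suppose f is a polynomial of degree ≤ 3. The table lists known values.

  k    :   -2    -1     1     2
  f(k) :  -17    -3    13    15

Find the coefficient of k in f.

Write f(k) = ak³ + bk² + ck + d; the 4 given values yield a linear system in the 4 coefficients.
Solving, the leading coefficient vanishes, and f(k) = -2k² + 8k + 7.
The coefficient of k is 8.

8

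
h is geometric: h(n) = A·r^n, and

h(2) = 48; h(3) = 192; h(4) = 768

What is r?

4

Consecutive ratio: 192/48 = 4, and 768/192 = 4, so r = 4.
Then A·4^2 = 48 gives A = 3, and h(n) = 3·4^n.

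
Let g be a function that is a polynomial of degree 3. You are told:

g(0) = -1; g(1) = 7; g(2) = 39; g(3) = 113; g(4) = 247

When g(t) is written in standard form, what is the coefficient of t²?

Write g(t) = at³ + bt² + ct + d; the 5 given values yield a linear system in the 4 coefficients.
Solving, g(t) = 3t³ + 3t² + 2t - 1.
The coefficient of t² is 3.

3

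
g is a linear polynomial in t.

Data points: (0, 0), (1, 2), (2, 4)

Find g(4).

Write g(t) = at + b; the 3 given values yield a linear system in the 2 coefficients.
Solving, g(t) = 2t.
Then g(4) = 8.

8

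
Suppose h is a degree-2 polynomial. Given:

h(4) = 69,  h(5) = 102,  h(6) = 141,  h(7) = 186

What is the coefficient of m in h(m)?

6

First differences: 33, 39, 45. Second differences: 6, 6.
Level-2 differences are constant, so h has degree 2.
Fitting a degree-2 polynomial gives h(m) = 3m² + 6m - 3.
The coefficient of m is 6.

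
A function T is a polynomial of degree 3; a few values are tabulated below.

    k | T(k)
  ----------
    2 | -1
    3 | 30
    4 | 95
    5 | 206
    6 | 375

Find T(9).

First differences: 31, 65, 111, 169. Second differences: 34, 46, 58. Third differences: 12, 12.
Level-3 differences are constant, so T has degree 3.
Fitting a degree-3 polynomial gives T(k) = 2k³ - k² - 2k - 9.
Then T(9) = 1350.

1350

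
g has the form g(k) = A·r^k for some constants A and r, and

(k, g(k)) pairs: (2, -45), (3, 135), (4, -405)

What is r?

-3

Consecutive ratio: 135/(-45) = -3, and -405/135 = -3, so r = -3.
Then A·(-3)^2 = -45 gives A = -5, and g(k) = -5·(-3)^k.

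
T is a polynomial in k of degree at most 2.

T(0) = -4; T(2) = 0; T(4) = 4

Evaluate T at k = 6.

8

Write T(k) = ak² + bk + c; the 3 given values yield a linear system in the 3 coefficients.
Solving, the leading coefficient vanishes, and T(k) = 2k - 4.
Then T(6) = 8.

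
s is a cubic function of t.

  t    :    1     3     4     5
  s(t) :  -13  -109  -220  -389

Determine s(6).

-628

Write s(t) = at³ + bt² + ct + d; the 4 given values yield a linear system in the 4 coefficients.
Solving, s(t) = -2t³ - 5t² - 2t - 4.
Then s(6) = -628.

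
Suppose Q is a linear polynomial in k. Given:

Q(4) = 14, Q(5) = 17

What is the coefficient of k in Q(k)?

3

Write Q(k) = ak + b; the 2 given values yield a linear system in the 2 coefficients.
Solving, Q(k) = 3k + 2.
The coefficient of k is 3.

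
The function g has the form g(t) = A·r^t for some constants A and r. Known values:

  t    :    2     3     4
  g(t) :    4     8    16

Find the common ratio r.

2

Consecutive ratio: 8/4 = 2, and 16/8 = 2, so r = 2.
Then A·2^2 = 4 gives A = 1, and g(t) = 1·2^t.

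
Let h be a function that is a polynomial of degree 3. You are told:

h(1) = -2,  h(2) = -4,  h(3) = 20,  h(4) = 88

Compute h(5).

Write h(t) = at³ + bt² + ct + d; the 4 given values yield a linear system in the 4 coefficients.
Solving, h(t) = 3t³ - 5t² - 8t + 8.
Then h(5) = 218.

218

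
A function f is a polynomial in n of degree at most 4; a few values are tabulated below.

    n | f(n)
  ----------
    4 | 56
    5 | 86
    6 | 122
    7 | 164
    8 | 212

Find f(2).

14

First differences: 30, 36, 42, 48. Second differences: 6, 6, 6.
Level-2 differences are constant, so f has degree 2.
Fitting a degree-2 polynomial gives f(n) = 3n² + 3n - 4.
Then f(2) = 14.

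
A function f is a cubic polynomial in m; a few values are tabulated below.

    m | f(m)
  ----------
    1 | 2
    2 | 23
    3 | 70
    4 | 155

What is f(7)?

Write f(m) = am³ + bm² + cm + d; the 4 given values yield a linear system in the 4 coefficients.
Solving, f(m) = 2m³ + m² + 4m - 5.
Then f(7) = 758.

758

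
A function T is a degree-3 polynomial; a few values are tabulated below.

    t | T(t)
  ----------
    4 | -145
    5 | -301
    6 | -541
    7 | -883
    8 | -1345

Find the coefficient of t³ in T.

-3

First differences: -156, -240, -342, -462. Second differences: -84, -102, -120. Third differences: -18, -18.
Level-3 differences are constant, so T has degree 3.
Fitting a degree-3 polynomial gives T(t) = -3t³ + 3t² - 1.
The coefficient of t³ is -3.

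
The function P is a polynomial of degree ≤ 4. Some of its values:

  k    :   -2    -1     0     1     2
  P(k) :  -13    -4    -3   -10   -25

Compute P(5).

-118

First differences: 9, 1, -7, -15. Second differences: -8, -8, -8.
Level-2 differences are constant, so P has degree 2.
Fitting a degree-2 polynomial gives P(k) = -4k² - 3k - 3.
Then P(5) = -118.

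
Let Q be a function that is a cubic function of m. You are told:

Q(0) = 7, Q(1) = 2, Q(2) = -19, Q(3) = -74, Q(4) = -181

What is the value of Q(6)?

Write Q(m) = am³ + bm² + cm + d; the 5 given values yield a linear system in the 4 coefficients.
Solving, Q(m) = -3m³ + m² - 3m + 7.
Then Q(6) = -623.

-623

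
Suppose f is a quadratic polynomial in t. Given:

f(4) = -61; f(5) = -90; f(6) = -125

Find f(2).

Write f(t) = at² + bt + c; the 3 given values yield a linear system in the 3 coefficients.
Solving, f(t) = -3t² - 2t - 5.
Then f(2) = -21.

-21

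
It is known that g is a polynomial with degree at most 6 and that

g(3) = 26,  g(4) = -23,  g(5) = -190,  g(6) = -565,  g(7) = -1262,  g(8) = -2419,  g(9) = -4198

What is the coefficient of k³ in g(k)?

3

Write g(k) = ak^6 + bk^5 + ck^4 + dk³ + ek² + pk + q; the 7 given values yield a linear system in the 7 coefficients.
Solving, the top 2 coefficients vanish, and g(k) = -k^4 + 3k³ + 2k² + k + 5.
The coefficient of k³ is 3.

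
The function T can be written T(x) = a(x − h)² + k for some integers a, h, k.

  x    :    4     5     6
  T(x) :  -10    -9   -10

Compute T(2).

First differences 1, -1; second difference -2 = 2a, so a = -1.
Expanding, the x-coefficient is −2ah = 2h; matching it to the data gives h = 5, and then k = -9.
So T(x) = -1(x − 5)² − 9.
T(2) = -1·(-3)² − 9 = -18.

-18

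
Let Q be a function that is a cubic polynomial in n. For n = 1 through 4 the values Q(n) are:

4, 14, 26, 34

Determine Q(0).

Write Q(n) = an³ + bn² + cn + d; the 4 given values yield a linear system in the 4 coefficients.
Solving, Q(n) = -n³ + 7n² - 4n + 2.
Then Q(0) = 2.

2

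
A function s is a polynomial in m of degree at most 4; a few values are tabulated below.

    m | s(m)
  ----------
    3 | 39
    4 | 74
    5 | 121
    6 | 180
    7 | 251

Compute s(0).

6

Write s(m) = am^4 + bm³ + cm² + dm + e; the 5 given values yield a linear system in the 5 coefficients.
Solving, the top 2 coefficients vanish, and s(m) = 6m² - 7m + 6.
Then s(0) = 6.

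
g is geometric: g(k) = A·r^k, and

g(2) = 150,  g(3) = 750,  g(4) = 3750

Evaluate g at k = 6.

93750

Consecutive ratio: 750/150 = 5, and 3750/750 = 5, so r = 5.
Then A·5^2 = 150 gives A = 6, and g(k) = 6·5^k.
g(6) = 6·5^6 = 93750.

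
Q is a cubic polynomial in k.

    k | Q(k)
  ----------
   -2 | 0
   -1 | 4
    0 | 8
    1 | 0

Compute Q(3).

Write Q(k) = ak³ + bk² + ck + d; the 4 given values yield a linear system in the 4 coefficients.
Solving, Q(k) = -2k³ - 6k² + 8.
Then Q(3) = -100.

-100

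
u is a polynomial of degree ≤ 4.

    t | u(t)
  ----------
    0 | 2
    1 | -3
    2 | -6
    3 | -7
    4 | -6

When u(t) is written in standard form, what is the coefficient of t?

First differences: -5, -3, -1, 1. Second differences: 2, 2, 2.
Level-2 differences are constant, so u has degree 2.
Fitting a degree-2 polynomial gives u(t) = t² - 6t + 2.
The coefficient of t is -6.

-6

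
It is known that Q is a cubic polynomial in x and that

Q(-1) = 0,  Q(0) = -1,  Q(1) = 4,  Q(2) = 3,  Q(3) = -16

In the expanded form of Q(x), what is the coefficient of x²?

3

First differences: -1, 5, -1, -19. Second differences: 6, -6, -18. Third differences: -12, -12.
Level-3 differences are constant, so Q has degree 3.
Fitting a degree-3 polynomial gives Q(x) = -2x³ + 3x² + 4x - 1.
The coefficient of x² is 3.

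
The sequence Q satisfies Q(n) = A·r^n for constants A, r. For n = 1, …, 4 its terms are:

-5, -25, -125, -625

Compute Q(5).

-3125

Consecutive ratio: -25/(-5) = 5, and -125/(-25) = 5, so r = 5.
Then A·5^1 = -5 gives A = -1, and Q(n) = -1·5^n.
Q(5) = -1·5^5 = -3125.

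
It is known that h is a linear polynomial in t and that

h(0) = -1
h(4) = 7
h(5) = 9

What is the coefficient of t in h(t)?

Write h(t) = at + b; the 3 given values yield a linear system in the 2 coefficients.
Solving, h(t) = 2t - 1.
The coefficient of t is 2.

2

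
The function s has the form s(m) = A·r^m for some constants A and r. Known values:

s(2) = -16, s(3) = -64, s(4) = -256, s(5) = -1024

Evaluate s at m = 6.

-4096

Consecutive ratio: -64/(-16) = 4, and -256/(-64) = 4, so r = 4.
Then A·4^2 = -16 gives A = -1, and s(m) = -1·4^m.
s(6) = -1·4^6 = -4096.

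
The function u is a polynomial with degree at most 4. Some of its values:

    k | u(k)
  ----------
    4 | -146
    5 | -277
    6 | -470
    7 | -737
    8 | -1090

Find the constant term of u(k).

Write u(k) = ak^4 + bk³ + ck² + dk + e; the 5 given values yield a linear system in the 5 coefficients.
Solving, the leading coefficient vanishes, and u(k) = -2k³ - k² - 2.
The constant term is u(0) = -2.

-2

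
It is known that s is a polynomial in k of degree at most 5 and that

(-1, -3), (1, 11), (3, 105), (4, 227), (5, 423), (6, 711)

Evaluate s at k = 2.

Write s(k) = ak^5 + bk^4 + ck³ + dk² + ek + p; the 6 given values yield a linear system in the 6 coefficients.
Solving, the top 2 coefficients vanish, and s(k) = 3k³ + k² + 4k + 3.
Then s(2) = 39.

39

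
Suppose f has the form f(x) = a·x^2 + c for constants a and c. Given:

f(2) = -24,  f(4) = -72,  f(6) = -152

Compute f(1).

From f(2) = -24 and f(4) = -72: 4a + c = -24 and 16a + c = -72.
Subtracting: 12a = -48, so a = -4; then c = -24 − (-4)·4 = -8.
So f(x) = -4x² − 8, and f(1) = -12.

-12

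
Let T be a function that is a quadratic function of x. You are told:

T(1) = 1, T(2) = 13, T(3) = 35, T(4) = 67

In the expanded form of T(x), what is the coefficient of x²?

5

Write T(x) = ax² + bx + c; the 4 given values yield a linear system in the 3 coefficients.
Solving, T(x) = 5x² - 3x - 1.
The coefficient of x² is 5.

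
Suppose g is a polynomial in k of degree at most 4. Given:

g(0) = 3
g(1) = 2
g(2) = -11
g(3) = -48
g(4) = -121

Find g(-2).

Write g(k) = ak^4 + bk³ + ck² + dk + e; the 5 given values yield a linear system in the 5 coefficients.
Solving, the leading coefficient vanishes, and g(k) = -2k³ + k + 3.
Then g(-2) = 17.

17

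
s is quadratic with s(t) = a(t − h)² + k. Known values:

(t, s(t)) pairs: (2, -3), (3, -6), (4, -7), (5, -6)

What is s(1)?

First differences -3, -1, 1; second difference 2 = 2a, so a = 1.
Expanding, the t-coefficient is −2ah = -2h; matching it to the data gives h = 4, and then k = -7.
So s(t) = 1(t − 4)² − 7.
s(1) = 1·(-3)² − 7 = 2.

2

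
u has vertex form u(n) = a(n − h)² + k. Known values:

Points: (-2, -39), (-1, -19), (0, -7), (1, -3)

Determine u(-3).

-67

First differences 20, 12, 4; second difference -8 = 2a, so a = -4.
Expanding, the n-coefficient is −2ah = 8h; matching it to the data gives h = 1, and then k = -3.
So u(n) = -4(n − 1)² − 3.
u(-3) = -4·(-4)² − 3 = -67.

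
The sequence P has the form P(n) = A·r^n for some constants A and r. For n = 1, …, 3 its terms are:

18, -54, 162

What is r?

-3

Consecutive ratio: -54/18 = -3, and 162/(-54) = -3, so r = -3.
Then A·(-3)^1 = 18 gives A = -6, and P(n) = -6·(-3)^n.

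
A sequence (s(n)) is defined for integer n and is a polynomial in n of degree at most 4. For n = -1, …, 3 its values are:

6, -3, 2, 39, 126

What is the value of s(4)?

Write s(n) = an^4 + bn³ + cn² + dn + e; the 5 given values yield a linear system in the 5 coefficients.
Solving, the leading coefficient vanishes, and s(n) = 3n³ + 7n² - 5n - 3.
Then s(4) = 281.

281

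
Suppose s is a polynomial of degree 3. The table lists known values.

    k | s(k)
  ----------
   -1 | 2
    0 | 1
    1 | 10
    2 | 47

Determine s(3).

Write s(k) = ak³ + bk² + ck + d; the 4 given values yield a linear system in the 4 coefficients.
Solving, s(k) = 3k³ + 5k² + k + 1.
Then s(3) = 130.

130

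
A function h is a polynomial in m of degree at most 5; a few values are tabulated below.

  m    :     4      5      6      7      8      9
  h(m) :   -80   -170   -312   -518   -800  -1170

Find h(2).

First differences: -90, -142, -206, -282, -370. Second differences: -52, -64, -76, -88. Third differences: -12, -12, -12.
Level-3 differences are constant, so h has degree 3.
Fitting a degree-3 polynomial gives h(m) = -2m³ + 4m² - 4m.
Then h(2) = -8.

-8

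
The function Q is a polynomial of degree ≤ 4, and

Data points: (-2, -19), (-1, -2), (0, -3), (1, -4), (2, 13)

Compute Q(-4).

-179

First differences: 17, -1, -1, 17. Second differences: -18, 0, 18. Third differences: 18, 18.
Level-3 differences are constant, so Q has degree 3.
Fitting a degree-3 polynomial gives Q(k) = 3k³ - 4k - 3.
Then Q(-4) = -179.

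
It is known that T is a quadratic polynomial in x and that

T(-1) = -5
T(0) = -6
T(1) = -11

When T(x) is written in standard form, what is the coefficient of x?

-3

Write T(x) = ax² + bx + c; the 3 given values yield a linear system in the 3 coefficients.
Solving, T(x) = -2x² - 3x - 6.
The coefficient of x is -3.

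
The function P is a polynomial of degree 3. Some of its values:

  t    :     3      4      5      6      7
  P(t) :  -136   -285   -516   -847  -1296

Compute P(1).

First differences: -149, -231, -331, -449. Second differences: -82, -100, -118. Third differences: -18, -18.
Level-3 differences are constant, so P has degree 3.
Fitting a degree-3 polynomial gives P(t) = -3t³ - 5t² - 3t - 1.
Then P(1) = -12.

-12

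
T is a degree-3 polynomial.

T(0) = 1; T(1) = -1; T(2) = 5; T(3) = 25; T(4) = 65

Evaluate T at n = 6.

229

First differences: -2, 6, 20, 40. Second differences: 8, 14, 20. Third differences: 6, 6.
Level-3 differences are constant, so T has degree 3.
Fitting a degree-3 polynomial gives T(n) = n³ + n² - 4n + 1.
Then T(6) = 229.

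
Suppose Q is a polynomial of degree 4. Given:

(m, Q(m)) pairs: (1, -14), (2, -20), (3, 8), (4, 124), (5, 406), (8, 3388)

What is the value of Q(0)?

-4

Write Q(m) = am^4 + bm³ + cm² + dm + e; the 6 given values yield a linear system in the 5 coefficients.
Solving, Q(m) = m^4 - m³ - 2m² - 8m - 4.
Then Q(0) = -4.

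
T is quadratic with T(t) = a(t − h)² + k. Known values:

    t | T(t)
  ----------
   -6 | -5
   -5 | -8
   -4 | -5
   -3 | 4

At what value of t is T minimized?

-5

First differences -3, 3, 9; second difference 6 = 2a, so a = 3.
Expanding, the t-coefficient is −2ah = -6h; matching it to the data gives h = -5, and then k = -8.
So T(t) = 3(t + 5)² − 8.
Hence h = -5.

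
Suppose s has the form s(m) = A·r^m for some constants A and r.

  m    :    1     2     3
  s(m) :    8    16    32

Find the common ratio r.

Consecutive ratio: 16/8 = 2, and 32/16 = 2, so r = 2.
Then A·2^1 = 8 gives A = 4, and s(m) = 4·2^m.

2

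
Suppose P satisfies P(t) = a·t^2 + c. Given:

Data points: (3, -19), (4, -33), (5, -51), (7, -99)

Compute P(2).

-9

From P(3) = -19 and P(4) = -33: 9a + c = -19 and 16a + c = -33.
Subtracting: 7a = -14, so a = -2; then c = -19 − (-2)·9 = -1.
So P(t) = -2t² − 1, and P(2) = -9.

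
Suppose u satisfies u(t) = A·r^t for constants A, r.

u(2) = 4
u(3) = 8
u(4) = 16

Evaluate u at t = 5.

Consecutive ratio: 8/4 = 2, and 16/8 = 2, so r = 2.
Then A·2^2 = 4 gives A = 1, and u(t) = 1·2^t.
u(5) = 1·2^5 = 32.

32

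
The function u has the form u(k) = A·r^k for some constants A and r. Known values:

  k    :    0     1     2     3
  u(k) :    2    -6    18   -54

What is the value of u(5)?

-486

Consecutive ratio: -6/2 = -3, and 18/(-6) = -3, so r = -3.
Then A·(-3)^0 = 2 gives A = 2, and u(k) = 2·(-3)^k.
u(5) = 2·(-3)^5 = -486.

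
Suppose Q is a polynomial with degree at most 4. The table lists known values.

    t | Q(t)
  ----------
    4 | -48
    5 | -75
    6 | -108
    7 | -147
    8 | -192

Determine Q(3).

-27

First differences: -27, -33, -39, -45. Second differences: -6, -6, -6.
Level-2 differences are constant, so Q has degree 2.
Fitting a degree-2 polynomial gives Q(t) = -3t².
Then Q(3) = -27.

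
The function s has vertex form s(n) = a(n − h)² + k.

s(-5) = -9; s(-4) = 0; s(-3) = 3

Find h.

First differences 9, 3; second difference -6 = 2a, so a = -3.
Expanding, the n-coefficient is −2ah = 6h; matching it to the data gives h = -3, and then k = 3.
So s(n) = -3(n + 3)² + 3.
Hence h = -3.

-3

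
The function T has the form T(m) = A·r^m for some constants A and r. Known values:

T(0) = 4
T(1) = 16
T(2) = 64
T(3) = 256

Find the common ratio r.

4

Consecutive ratio: 16/4 = 4, and 64/16 = 4, so r = 4.
Then A·4^0 = 4 gives A = 4, and T(m) = 4·4^m.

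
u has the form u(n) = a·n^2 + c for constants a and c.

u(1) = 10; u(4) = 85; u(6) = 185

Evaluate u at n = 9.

410

From u(1) = 10 and u(4) = 85: 1a + c = 10 and 16a + c = 85.
Subtracting: 15a = 75, so a = 5; then c = 10 − 5·1 = 5.
So u(n) = 5n² + 5, and u(9) = 410.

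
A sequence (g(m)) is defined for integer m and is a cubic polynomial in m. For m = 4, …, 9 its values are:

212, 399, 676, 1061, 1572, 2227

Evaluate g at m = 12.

Write g(m) = am³ + bm² + cm + d; the 6 given values yield a linear system in the 4 coefficients.
Solving, g(m) = 3m³ + 4m + 4.
Then g(12) = 5236.

5236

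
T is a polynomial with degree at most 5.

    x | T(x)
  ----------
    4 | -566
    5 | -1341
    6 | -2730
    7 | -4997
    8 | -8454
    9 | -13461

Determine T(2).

-42

First differences: -775, -1389, -2267, -3457, -5007. Second differences: -614, -878, -1190, -1550. Third differences: -264, -312, -360. Fourth differences: -48, -48.
Level-4 differences are constant, so T has degree 4.
Fitting a degree-4 polynomial gives T(x) = -2x^4 - 5x² + 8x - 6.
Then T(2) = -42.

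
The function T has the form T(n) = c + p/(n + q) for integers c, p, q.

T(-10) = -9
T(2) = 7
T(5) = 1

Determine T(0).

31

(T(n) − c)(n + q) = p for each data point; the three points give a linear system in c and q, then p follows.
Solving: c = -5, q = 1, p = 36, so T(n) = -5 + 36/(n + 1).
Then T(0) = -5 + 36/1 = 31.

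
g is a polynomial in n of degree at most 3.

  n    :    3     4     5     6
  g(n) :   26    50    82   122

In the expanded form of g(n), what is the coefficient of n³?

First differences: 24, 32, 40. Second differences: 8, 8.
Level-2 differences are constant, so g has degree 2.
Fitting a degree-2 polynomial gives g(n) = 4n² - 4n + 2.
The coefficient of n³ is 0.

0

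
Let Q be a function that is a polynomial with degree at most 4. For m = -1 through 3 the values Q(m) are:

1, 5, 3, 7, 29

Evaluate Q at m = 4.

81

First differences: 4, -2, 4, 22. Second differences: -6, 6, 18. Third differences: 12, 12.
Level-3 differences are constant, so Q has degree 3.
Extending the table by one column gives the next first difference 52, so Q(4) = 29 + 52 = 81.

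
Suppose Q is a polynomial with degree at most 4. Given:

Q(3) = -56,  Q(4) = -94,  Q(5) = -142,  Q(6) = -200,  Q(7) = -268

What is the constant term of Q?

-2

First differences: -38, -48, -58, -68. Second differences: -10, -10, -10.
Level-2 differences are constant, so Q has degree 2.
Fitting a degree-2 polynomial gives Q(n) = -5n² - 3n - 2.
The constant term is Q(0) = -2.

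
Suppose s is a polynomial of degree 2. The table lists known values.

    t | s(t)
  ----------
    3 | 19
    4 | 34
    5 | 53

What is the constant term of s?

-2

Write s(t) = at² + bt + c; the 3 given values yield a linear system in the 3 coefficients.
Solving, s(t) = 2t² + t - 2.
The constant term is s(0) = -2.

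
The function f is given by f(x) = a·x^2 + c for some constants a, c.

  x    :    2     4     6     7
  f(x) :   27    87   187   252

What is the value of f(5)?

From f(2) = 27 and f(4) = 87: 4a + c = 27 and 16a + c = 87.
Subtracting: 12a = 60, so a = 5; then c = 27 − 5·4 = 7.
So f(x) = 5x² + 7, and f(5) = 132.

132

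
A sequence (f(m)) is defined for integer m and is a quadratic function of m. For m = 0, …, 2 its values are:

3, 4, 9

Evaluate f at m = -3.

Write f(m) = am² + bm + c; the 3 given values yield a linear system in the 3 coefficients.
Solving, f(m) = 2m² - m + 3.
Then f(-3) = 24.

24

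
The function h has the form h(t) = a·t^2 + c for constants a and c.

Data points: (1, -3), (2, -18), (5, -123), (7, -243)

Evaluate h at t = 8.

-318

From h(1) = -3 and h(2) = -18: 1a + c = -3 and 4a + c = -18.
Subtracting: 3a = -15, so a = -5; then c = -3 − (-5)·1 = 2.
So h(t) = -5t² + 2, and h(8) = -318.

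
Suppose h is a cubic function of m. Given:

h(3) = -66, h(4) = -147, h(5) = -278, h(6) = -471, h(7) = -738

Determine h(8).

Write h(m) = am³ + bm² + cm + d; the 5 given values yield a linear system in the 4 coefficients.
Solving, h(m) = -2m³ - m² - 3.
Then h(8) = -1091.

-1091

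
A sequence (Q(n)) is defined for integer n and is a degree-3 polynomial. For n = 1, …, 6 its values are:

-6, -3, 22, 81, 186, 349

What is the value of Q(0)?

Write Q(n) = an³ + bn² + cn + d; the 6 given values yield a linear system in the 4 coefficients.
Solving, Q(n) = 2n³ - n² - 8n + 1.
Then Q(0) = 1.

1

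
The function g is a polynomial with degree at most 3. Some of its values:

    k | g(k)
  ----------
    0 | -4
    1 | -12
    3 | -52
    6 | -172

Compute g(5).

-124

Write g(k) = ak³ + bk² + ck + d; the 4 given values yield a linear system in the 4 coefficients.
Solving, the leading coefficient vanishes, and g(k) = -4k² - 4k - 4.
Then g(5) = -124.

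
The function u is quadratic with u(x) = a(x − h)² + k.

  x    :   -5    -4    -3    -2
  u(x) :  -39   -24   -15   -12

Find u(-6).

First differences 15, 9, 3; second difference -6 = 2a, so a = -3.
Expanding, the x-coefficient is −2ah = 6h; matching it to the data gives h = -2, and then k = -12.
So u(x) = -3(x + 2)² − 12.
u(-6) = -3·(-4)² − 12 = -60.

-60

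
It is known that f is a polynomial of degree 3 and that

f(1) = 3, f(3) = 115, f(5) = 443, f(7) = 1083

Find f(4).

Write f(m) = am³ + bm² + cm + d; the 4 given values yield a linear system in the 4 coefficients.
Solving, f(m) = 2m³ + 9m² - 6m - 2.
Then f(4) = 246.

246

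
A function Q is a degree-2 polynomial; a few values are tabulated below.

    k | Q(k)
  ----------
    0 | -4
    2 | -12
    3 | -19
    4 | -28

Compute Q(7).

Write Q(k) = ak² + bk + c; the 4 given values yield a linear system in the 3 coefficients.
Solving, Q(k) = -k² - 2k - 4.
Then Q(7) = -67.

-67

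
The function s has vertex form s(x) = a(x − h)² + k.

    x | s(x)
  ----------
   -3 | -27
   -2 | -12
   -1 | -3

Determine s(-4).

First differences 15, 9; second difference -6 = 2a, so a = -3.
Expanding, the x-coefficient is −2ah = 6h; matching it to the data gives h = 0, and then k = 0.
So s(x) = -3(x + 0)² + 0.
s(-4) = -3·(-4)² + 0 = -48.

-48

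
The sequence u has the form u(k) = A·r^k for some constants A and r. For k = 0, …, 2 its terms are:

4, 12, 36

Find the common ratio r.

3

Consecutive ratio: 12/4 = 3, and 36/12 = 3, so r = 3.
Then A·3^0 = 4 gives A = 4, and u(k) = 4·3^k.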